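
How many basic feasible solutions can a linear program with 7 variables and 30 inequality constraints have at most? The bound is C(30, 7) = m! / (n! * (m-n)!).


Each vertex corresponds to some choice of n active constraints out of m, so the number of vertices is at most C(m, n) = m! / (n!(m-n)!).
m = 30, n = 7
Numerator: 30 * 29 * 28 * 27 * 26 * 25 * 24
Denominator: 7! = 5040
C(30, 7) = 2035800


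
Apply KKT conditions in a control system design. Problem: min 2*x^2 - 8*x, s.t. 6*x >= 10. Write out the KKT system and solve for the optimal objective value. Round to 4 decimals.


Step 1: Try lambda = 0 (constraint inactive).
Stationarity: 2*2*x - 8 = 0
x* = 8/(2*2) = 2.0
Check constraint: 6*2.0 = 12.0 >= 10 -- satisfied.
Step 2: Compute optimal value.
f(x*) = 2*2.0^2 - 8*2.0 = -8.0


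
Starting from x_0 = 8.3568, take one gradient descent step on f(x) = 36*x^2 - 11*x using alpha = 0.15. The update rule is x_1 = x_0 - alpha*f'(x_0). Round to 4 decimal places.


We compute the gradient at x_0 and apply the update.
f'(x) = 72*x - 11
f'(8.3568) = 72*8.3568 - 11 = 590.6896
x_1 = 8.3568 - 0.15*590.6896 = -80.2466


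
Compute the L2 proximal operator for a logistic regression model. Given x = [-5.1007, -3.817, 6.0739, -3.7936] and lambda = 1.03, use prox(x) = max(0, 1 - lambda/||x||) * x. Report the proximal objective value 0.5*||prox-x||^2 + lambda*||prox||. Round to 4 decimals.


Step 1: Compute ||x||.
||x|| = 9.5849
Step 2: Compute scaling factor.
scale = max(0, 1 - 1.03/9.5849) = 0.8925
Step 3: prox(x) = [-4.5526, -3.4068, 5.4212, -3.3859]
||prox(x)|| = 8.5549
Step 4: Proximal objective.
0.5*||prox-x||^2 = 0.5305
lambda*||prox|| = 8.8115
Total = 9.342


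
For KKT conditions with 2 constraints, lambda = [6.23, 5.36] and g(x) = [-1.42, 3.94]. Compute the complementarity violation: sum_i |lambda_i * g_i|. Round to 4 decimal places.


KKT complementary slackness check:
lambda_1 * g_1 = 6.23 * -1.42 = -8.8466
lambda_2 * g_2 = 5.36 * 3.94 = 21.1184
Total violation = 8.8466 + 21.1184 = 29.965


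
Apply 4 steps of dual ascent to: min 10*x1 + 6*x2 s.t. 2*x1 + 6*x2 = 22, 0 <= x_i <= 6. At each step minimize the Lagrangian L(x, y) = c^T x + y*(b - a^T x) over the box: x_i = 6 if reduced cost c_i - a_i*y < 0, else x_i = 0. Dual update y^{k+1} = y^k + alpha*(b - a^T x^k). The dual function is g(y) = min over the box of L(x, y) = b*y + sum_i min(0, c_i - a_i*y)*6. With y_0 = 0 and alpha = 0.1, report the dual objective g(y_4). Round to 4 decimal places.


Dual ascent for LP: min 10*x1 + 6*x2, 2*x1 + 6*x2 = 22, 0 <= x_i <= 6
Step 1: y^k = 0.0, reduced costs: (10.0, 6.0)
  x^k = (0.0, 0.0), subgradient = b - a^T x = 22.0
  y^{k+1} = 0.0 + 0.1*22.0 = 2.2
Step 2: y^k = 2.2, reduced costs: (5.6, -7.2)
  x^k = (0.0, 6.0), subgradient = b - a^T x = -14.0
  y^{k+1} = 2.2 + 0.1*-14.0 = 0.8
Step 3: y^k = 0.8, reduced costs: (8.4, 1.2)
  x^k = (0.0, 0.0), subgradient = b - a^T x = 22.0
  y^{k+1} = 0.8 + 0.1*22.0 = 3.0
Step 4: y^k = 3.0, reduced costs: (4.0, -12.0)
  x^k = (0.0, 6.0), subgradient = b - a^T x = -14.0
  y^{k+1} = 3.0 + 0.1*-14.0 = 1.6
Dual objective at y_4 = 1.6: reduced costs (6.8, -3.6), box minimizer x = (0.0, 6.0)
g(y_4) = b*y + (c1 - a1*y)*x1 + (c2 - a2*y)*x2 = 22*1.6 + 6.8*0.0 + (-3.6)*6.0 = 35.2 + 0.0 - 21.6 = 13.6


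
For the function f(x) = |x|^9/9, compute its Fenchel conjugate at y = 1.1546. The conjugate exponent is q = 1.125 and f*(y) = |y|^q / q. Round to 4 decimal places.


The conjugate exponent q satisfies 1/p + 1/q = 1.
p = 9, so q = 9/(9 - 1) = 1.125
|y|^q = 1.1546^1.125 = 1.1755
f*(1.1546) = 1.1755 / 1.125 = 1.0449


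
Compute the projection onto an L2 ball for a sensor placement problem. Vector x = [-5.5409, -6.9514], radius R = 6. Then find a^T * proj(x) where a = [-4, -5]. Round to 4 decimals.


Step 1: Compute ||x|| (intermediates to 6 decimals).
||x|| = sqrt((-5.5409)^2 + (-6.9514)^2) = 8.889518
Step 2: Project.
Since ||x|| > R, scale = R/||x|| = 6/8.889518 = 0.674952, proj(x) = scale * x
proj(x) = [-3.739842, -4.691861]
Step 3: Dot product.
a^T * proj(x) = -4*(-3.739842) - 5*(-4.691861) = 38.4187


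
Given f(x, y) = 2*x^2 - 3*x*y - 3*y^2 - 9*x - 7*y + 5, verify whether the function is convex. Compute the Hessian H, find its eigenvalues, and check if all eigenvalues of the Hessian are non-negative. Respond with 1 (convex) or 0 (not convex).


The Hessian of f(x,y) = 2*x^2 - 3*x*y - 3*y^2 - 9*x - 7*y + 5 is:
H = [[4, -3], [-3, -6]]
Trace = 4 - 6 = -2
Determinant = 4*-6 - (-3)^2 = -33
Discriminant = (-2)^2 - 4*-33 = 136.0
Eigenvalues: lambda_1 = -6.831, lambda_2 = 4.831
The function is not convex.

0


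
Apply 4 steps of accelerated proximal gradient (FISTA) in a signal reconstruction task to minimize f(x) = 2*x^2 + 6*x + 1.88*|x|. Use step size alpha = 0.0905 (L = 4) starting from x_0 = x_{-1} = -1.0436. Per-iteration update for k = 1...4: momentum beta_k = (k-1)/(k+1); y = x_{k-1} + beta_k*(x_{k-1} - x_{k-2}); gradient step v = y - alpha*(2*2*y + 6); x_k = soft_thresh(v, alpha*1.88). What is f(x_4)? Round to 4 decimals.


FISTA on f(x) = 2*x^2 + 6*x + 1.88*|x|
L = 4, alpha = 0.0905
Iteration 1: beta = 0.0, y = -1.0436 + 0.0*(-1.0436 + 1.0436) = -1.0436
  grad(y) = 1.8256, v = y - alpha*grad = -1.2088
  prox(v) = soft_thresh(-1.2088, 0.1701) = -1.0387
Iteration 2: beta = 0.3333, y = -1.0387 + 0.3333*(-1.0387 + 1.0436) = -1.037
  grad(y) = 1.8519, v = y - alpha*grad = -1.2046
  prox(v) = soft_thresh(-1.2046, 0.1701) = -1.0345
Iteration 3: beta = 0.5, y = -1.0345 + 0.5*(-1.0345 + 1.0387) = -1.0324
  grad(y) = 1.8704, v = y - alpha*grad = -1.2017
  prox(v) = soft_thresh(-1.2017, 0.1701) = -1.0315
Iteration 4: beta = 0.6, y = -1.0315 + 0.6*(-1.0315 + 1.0345) = -1.0298
  grad(y) = 1.881, v = y - alpha*grad = -1.2
  prox(v) = soft_thresh(-1.2, 0.1701) = -1.0298
f(x_4) = 2*(-1.0298)^2 + 6*(-1.0298) + 1.88*|-1.0298| = -2.1218


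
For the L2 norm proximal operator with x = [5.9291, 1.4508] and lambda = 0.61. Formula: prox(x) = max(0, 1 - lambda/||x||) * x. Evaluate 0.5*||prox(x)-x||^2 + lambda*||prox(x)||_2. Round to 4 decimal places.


Step 1: Compute ||x||.
||x|| = 6.104
Step 2: Compute scaling factor.
scale = max(0, 1 - 0.61/6.104) = 0.9001
Step 3: prox(x) = [5.3366, 1.3058]
||prox(x)|| = 5.494
Step 4: Proximal objective.
0.5*||prox-x||^2 = 0.1861
lambda*||prox|| = 3.3513
Total = 3.5374


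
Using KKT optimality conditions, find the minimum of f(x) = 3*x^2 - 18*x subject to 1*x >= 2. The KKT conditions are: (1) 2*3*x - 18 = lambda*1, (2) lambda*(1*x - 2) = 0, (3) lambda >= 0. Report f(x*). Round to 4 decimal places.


Step 1: Try lambda = 0 (constraint inactive).
Stationarity: 2*3*x - 18 = 0
x* = 18/(2*3) = 3.0
Check constraint: 1*3.0 = 3.0 >= 2 -- satisfied.
Step 2: Compute optimal value.
f(x*) = 3*3.0^2 - 18*3.0 = -27.0


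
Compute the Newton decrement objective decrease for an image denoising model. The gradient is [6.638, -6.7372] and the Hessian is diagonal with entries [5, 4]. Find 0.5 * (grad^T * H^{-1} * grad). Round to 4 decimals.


Step 1: H is diagonal, so H^(-1) * g = [1.3276, -1.6843].
Step 2: g^T H^(-1) g = sum_i g_i^2 / H_ii
  = (6.638)^2/5 + (-6.7372)^2/4
  = 8.8126 + 11.3475 = 20.1601
Step 3: Objective decrease = 0.5 * g^T H^(-1) g = 10.08


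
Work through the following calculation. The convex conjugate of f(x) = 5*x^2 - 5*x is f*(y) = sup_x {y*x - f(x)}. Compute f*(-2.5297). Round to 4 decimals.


f*(y) = sup_x {y*x - a*x^2 - b*x} = sup_x {(y-b)*x - a*x^2}
FOC: (y - b) - 2a*x = 0 => x* = (y - b)/(2a)
x* = (-2.5297 + 5)/(2*5) = 0.247
f*(-2.5297) = (y-b)^2/(4a) = (-2.5297 + 5)^2/(4*5)
= 6.1024/20 = 0.3051


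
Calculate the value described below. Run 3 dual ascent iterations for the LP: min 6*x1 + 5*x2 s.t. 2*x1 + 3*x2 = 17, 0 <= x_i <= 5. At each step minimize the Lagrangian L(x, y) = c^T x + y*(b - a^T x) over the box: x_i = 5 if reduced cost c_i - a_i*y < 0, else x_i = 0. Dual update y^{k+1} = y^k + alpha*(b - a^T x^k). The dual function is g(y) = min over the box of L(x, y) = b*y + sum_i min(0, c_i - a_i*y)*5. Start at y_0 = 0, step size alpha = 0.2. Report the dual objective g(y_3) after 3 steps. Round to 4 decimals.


Dual ascent for LP: min 6*x1 + 5*x2, 2*x1 + 3*x2 = 17, 0 <= x_i <= 5
Step 1: y^k = 0.0, reduced costs: (6.0, 5.0)
  x^k = (0.0, 0.0), subgradient = b - a^T x = 17.0
  y^{k+1} = 0.0 + 0.2*17.0 = 3.4
Step 2: y^k = 3.4, reduced costs: (-0.8, -5.2)
  x^k = (5.0, 5.0), subgradient = b - a^T x = -8.0
  y^{k+1} = 3.4 + 0.2*-8.0 = 1.8
Step 3: y^k = 1.8, reduced costs: (2.4, -0.4)
  x^k = (0.0, 5.0), subgradient = b - a^T x = 2.0
  y^{k+1} = 1.8 + 0.2*2.0 = 2.2
Dual objective at y_3 = 2.2: reduced costs (1.6, -1.6), box minimizer x = (0.0, 5.0)
g(y_3) = b*y + (c1 - a1*y)*x1 + (c2 - a2*y)*x2 = 17*2.2 + 1.6*0.0 + (-1.6)*5.0 = 37.4 + 0.0 - 8.0 = 29.4


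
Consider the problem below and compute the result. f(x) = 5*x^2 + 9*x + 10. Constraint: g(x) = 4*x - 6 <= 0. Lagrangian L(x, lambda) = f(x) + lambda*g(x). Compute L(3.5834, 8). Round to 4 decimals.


Step 1: Evaluate f(x).
f(3.5834) = 5*3.5834^2 + 9*3.5834 + 10 = 106.4544
Step 2: Evaluate g(x).
g(3.5834) = 4*3.5834 - 6 = 8.3336
Step 3: Compute Lagrangian.
L = 106.4544 + 8*8.3336 = 173.1232


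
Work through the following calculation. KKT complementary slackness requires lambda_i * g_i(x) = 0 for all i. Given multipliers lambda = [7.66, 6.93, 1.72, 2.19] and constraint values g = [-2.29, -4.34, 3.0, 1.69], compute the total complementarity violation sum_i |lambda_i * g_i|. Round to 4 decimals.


KKT complementary slackness check:
lambda_1 * g_1 = 7.66 * -2.29 = -17.5414
lambda_2 * g_2 = 6.93 * -4.34 = -30.0762
lambda_3 * g_3 = 1.72 * 3.0 = 5.16
lambda_4 * g_4 = 2.19 * 1.69 = 3.7011
Total violation = 17.5414 + 30.0762 + 5.16 + 3.7011 = 56.4787


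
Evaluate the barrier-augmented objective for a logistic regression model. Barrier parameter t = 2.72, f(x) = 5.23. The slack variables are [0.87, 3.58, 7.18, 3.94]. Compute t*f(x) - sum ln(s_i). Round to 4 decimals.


Step 1: Compute log-barrier.
ln values: [-0.1393, 1.2754, 1.9713, 1.3712]
phi = -(-0.1393 + 1.2754 + 1.9713 + 1.3712) = -4.4786
Step 2: Compute augmented objective.
t*f(x) = 2.72*5.23 = 14.2256
Total = 14.2256 - 4.4786 = 9.747


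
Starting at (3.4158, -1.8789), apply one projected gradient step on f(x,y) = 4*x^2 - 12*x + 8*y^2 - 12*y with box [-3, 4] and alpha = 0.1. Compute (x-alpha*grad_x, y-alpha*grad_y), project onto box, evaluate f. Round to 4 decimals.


Step 1: Compute gradient at (3.4158, -1.8789).
grad_x = 2*4*3.4158 - 12 = 15.3264
grad_y = 2*8*-1.8789 - 12 = -42.0624
Step 2: Gradient step.
x_raw = 3.4158 - 0.1*15.3264 = 1.8832
y_raw = -1.8789 - 0.1*-42.0624 = 2.3273
Step 3: Project onto [-3, 4].
x_proj = clip(1.8832) = 1.8832
y_proj = clip(2.3273) = 2.3273
Step 4: Evaluate f.
f(1.8832, 2.3273) = 6.9913


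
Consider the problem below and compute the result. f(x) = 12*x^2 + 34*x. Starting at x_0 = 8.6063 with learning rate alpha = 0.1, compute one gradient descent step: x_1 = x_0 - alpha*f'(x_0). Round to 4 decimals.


We compute the gradient at x_0 and apply the update.
f'(x) = 24*x + 34
f'(8.6063) = 24*8.6063 + 34 = 240.5512
x_1 = 8.6063 - 0.1*240.5512 = -15.4488


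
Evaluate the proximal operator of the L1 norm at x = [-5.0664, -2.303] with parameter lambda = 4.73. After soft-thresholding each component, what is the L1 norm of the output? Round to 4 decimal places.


Soft-thresholding with lambda = 4.73:
prox(-5.0664) = sign(-5.0664)*max(|-5.0664| - 4.73, 0) = -0.3364
prox(-2.303) = sign(-2.303)*max(|-2.303| - 4.73, 0) = 0.0
prox(x) = [-0.3364, 0.0]
||prox(x)||_1 = 0.3364 + 0.0 = 0.3364


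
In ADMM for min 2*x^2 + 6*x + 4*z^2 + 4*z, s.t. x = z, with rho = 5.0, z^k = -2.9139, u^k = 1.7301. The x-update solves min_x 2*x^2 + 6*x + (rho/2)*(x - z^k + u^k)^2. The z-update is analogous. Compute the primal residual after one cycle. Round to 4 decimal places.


ADMM iteration with rho = 5.0, z^k = -2.9139, u^k = 1.7301
Step 1: x-update.
Minimize 2*x^2 + 6*x + (5.0/2)*(x + 2.9139 + 1.7301)^2
FOC: (2*2 + 5.0)*x = -6 + 5.0*(-2.9139 - 1.7301)
x^{k+1} = -3.2467
Step 2: z-update.
Minimize 4*z^2 + 4*z + (5.0/2)*(-3.2467 - z + 1.7301)^2
FOC: (2*4 + 5.0)*z = -4 + 5.0*(-3.2467 + 1.7301)
z^{k+1} = -0.891
Step 3: u-update.
u^{k+1} = 1.7301 - 3.2467 + 0.891 = -0.6256
Step 4: Primal residual = |-3.2467 + 0.891| = 2.3557


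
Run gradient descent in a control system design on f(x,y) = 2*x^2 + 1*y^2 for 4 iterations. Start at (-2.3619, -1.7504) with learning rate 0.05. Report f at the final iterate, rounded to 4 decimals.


Gradient descent on f(x,y) = 2*x^2 + 1*y^2.
Starting point: (-2.3619, -1.7504), alpha = 0.05
Step 1: grad_x = 2*2*-2.3619 = -9.4476, grad_y = 2*1*-1.7504 = -3.5008
  x_1 = -2.3619 - 0.05*-9.4476 = -1.8895
  y_1 = -1.7504 - 0.05*-3.5008 = -1.5754
Step 2: grad_x = 2*2*-1.8895 = -7.5581, grad_y = 2*1*-1.5754 = -3.1507
  x_2 = -1.8895 - 0.05*-7.5581 = -1.5116
  y_2 = -1.5754 - 0.05*-3.1507 = -1.4178
Step 3: grad_x = 2*2*-1.5116 = -6.0465, grad_y = 2*1*-1.4178 = -2.8356
  x_3 = -1.5116 - 0.05*-6.0465 = -1.2093
  y_3 = -1.4178 - 0.05*-2.8356 = -1.276
Step 4: grad_x = 2*2*-1.2093 = -4.8372, grad_y = 2*1*-1.276 = -2.5521
  x_4 = -1.2093 - 0.05*-4.8372 = -0.9674
  y_4 = -1.276 - 0.05*-2.5521 = -1.1484
f(-0.9674, -1.1484) = 2*(-0.9674)^2 + 1*(-1.1484)^2 = 3.1908


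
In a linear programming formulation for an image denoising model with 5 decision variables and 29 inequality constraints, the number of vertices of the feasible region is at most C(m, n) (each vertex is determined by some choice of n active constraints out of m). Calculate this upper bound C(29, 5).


Each vertex corresponds to some choice of n active constraints out of m, so the number of vertices is at most C(m, n) = m! / (n!(m-n)!).
m = 29, n = 5
Numerator: 29 * 28 * 27 * 26 * 25
Denominator: 5! = 120
C(29, 5) = 118755


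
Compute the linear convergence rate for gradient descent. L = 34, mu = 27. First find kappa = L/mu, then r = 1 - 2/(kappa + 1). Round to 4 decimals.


Step 1: Compute the condition number.
kappa = L/mu = 34/27 = 1.2593
Step 2: Compute the convergence rate.
r = 1 - 2/(kappa + 1) = 1 - 2*mu/(L + mu) = (L - mu)/(L + mu) = 7/61 = 0.1148


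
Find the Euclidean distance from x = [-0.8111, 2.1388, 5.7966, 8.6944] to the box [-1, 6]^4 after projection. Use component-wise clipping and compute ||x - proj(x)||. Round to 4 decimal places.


Project each component onto [-1, 6].
clip(-0.8111) = -0.8111, clip(2.1388) = 2.1388, clip(5.7966) = 5.7966, clip(8.6944) = 6.0
Projection = [-0.8111, 2.1388, 5.7966, 6.0]
Squared diffs: [0.0, 0.0, 0.0, 7.2598]
Distance = sqrt(7.2598) = 2.6944


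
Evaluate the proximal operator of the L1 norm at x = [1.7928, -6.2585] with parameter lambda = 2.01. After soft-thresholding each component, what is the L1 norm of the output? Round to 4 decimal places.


Soft-thresholding with lambda = 2.01:
prox(1.7928) = sign(1.7928)*max(|1.7928| - 2.01, 0) = 0.0
prox(-6.2585) = sign(-6.2585)*max(|-6.2585| - 2.01, 0) = -4.2485
prox(x) = [0.0, -4.2485]
||prox(x)||_1 = 0.0 + 4.2485 = 4.2485


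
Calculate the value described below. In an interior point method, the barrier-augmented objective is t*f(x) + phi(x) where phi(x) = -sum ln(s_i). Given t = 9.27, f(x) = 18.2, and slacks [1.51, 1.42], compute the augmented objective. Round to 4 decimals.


Step 1: Compute log-barrier.
ln values: [0.4121, 0.3507]
phi = -(0.4121 + 0.3507) = -0.7628
Step 2: Compute augmented objective.
t*f(x) = 9.27*18.2 = 168.714
Total = 168.714 - 0.7628 = 167.9512


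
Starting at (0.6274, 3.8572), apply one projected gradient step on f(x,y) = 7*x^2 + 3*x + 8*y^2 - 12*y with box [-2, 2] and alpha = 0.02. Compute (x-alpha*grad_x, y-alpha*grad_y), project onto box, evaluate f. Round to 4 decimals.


Step 1: Compute gradient at (0.6274, 3.8572).
grad_x = 2*7*0.6274 + 3 = 11.7836
grad_y = 2*8*3.8572 - 12 = 49.7152
Step 2: Gradient step.
x_raw = 0.6274 - 0.02*11.7836 = 0.3917
y_raw = 3.8572 - 0.02*49.7152 = 2.8629
Step 3: Project onto [-2, 2].
x_proj = clip(0.3917) = 0.3917
y_proj = clip(2.8629) = 2.0
Step 4: Evaluate f.
f(0.3917, 2.0) = 10.2493


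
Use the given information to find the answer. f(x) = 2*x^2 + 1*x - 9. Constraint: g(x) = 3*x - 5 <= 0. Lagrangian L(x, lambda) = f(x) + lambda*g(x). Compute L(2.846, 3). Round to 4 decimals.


Step 1: Evaluate f(x).
f(2.846) = 2*2.846^2 + 1*2.846 - 9 = 10.0454
Step 2: Evaluate g(x).
g(2.846) = 3*2.846 - 5 = 3.538
Step 3: Compute Lagrangian.
L = 10.0454 + 3*3.538 = 20.6594


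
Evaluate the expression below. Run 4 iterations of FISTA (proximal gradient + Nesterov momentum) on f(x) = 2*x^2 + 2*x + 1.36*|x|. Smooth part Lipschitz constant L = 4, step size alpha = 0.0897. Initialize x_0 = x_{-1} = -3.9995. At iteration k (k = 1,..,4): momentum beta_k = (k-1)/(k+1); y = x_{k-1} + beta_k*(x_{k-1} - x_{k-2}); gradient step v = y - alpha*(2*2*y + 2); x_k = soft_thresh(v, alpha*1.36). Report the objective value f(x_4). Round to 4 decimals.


FISTA on f(x) = 2*x^2 + 2*x + 1.36*|x|
L = 4, alpha = 0.0897
Iteration 1: beta = 0.0, y = -3.9995 + 0.0*(-3.9995 + 3.9995) = -3.9995
  grad(y) = -13.998, v = y - alpha*grad = -2.7439
  prox(v) = soft_thresh(-2.7439, 0.122) = -2.6219
Iteration 2: beta = 0.3333, y = -2.6219 + 0.3333*(-2.6219 + 3.9995) = -2.1627
  grad(y) = -6.6507, v = y - alpha*grad = -1.5661
  prox(v) = soft_thresh(-1.5661, 0.122) = -1.4441
Iteration 3: beta = 0.5, y = -1.4441 + 0.5*(-1.4441 + 2.6219) = -0.8552
  grad(y) = -1.4209, v = y - alpha*grad = -0.7278
  prox(v) = soft_thresh(-0.7278, 0.122) = -0.6058
Iteration 4: beta = 0.6, y = -0.6058 + 0.6*(-0.6058 + 1.4441) = -0.1028
  grad(y) = 1.5889, v = y - alpha*grad = -0.2453
  prox(v) = soft_thresh(-0.2453, 0.122) = -0.1233
f(x_4) = 2*(-0.1233)^2 + 2*(-0.1233) + 1.36*|-0.1233| = -0.0485


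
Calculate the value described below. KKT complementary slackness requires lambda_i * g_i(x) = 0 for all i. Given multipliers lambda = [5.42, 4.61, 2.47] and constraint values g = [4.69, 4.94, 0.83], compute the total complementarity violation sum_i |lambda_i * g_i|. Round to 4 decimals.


KKT complementary slackness check:
lambda_1 * g_1 = 5.42 * 4.69 = 25.4198
lambda_2 * g_2 = 4.61 * 4.94 = 22.7734
lambda_3 * g_3 = 2.47 * 0.83 = 2.0501
Total violation = 25.4198 + 22.7734 + 2.0501 = 50.2433


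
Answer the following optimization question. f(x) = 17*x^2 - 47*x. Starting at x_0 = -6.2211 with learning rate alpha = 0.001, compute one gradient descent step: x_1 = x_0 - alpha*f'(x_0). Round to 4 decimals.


We compute the gradient at x_0 and apply the update.
f'(x) = 34*x - 47
f'(-6.2211) = 34*-6.2211 - 47 = -258.5174
x_1 = -6.2211 - 0.001*-258.5174 = -5.9626


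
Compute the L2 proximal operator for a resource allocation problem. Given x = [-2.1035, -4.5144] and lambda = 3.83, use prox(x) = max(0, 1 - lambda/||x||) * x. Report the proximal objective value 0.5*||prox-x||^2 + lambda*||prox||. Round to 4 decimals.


Step 1: Compute ||x||.
||x|| = 4.9804
Step 2: Compute scaling factor.
scale = max(0, 1 - 3.83/4.9804) = 0.231
Step 3: prox(x) = [-0.4859, -1.0428]
||prox(x)|| = 1.1504
Step 4: Proximal objective.
0.5*||prox-x||^2 = 7.3345
lambda*||prox|| = 4.406
Total = 11.7405


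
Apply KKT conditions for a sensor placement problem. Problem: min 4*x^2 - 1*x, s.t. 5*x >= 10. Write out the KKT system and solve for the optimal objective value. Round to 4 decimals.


Step 1: Try lambda = 0 (constraint inactive).
x_unc = 1/(2*4) = 0.125
Check: 5*0.125 = 0.625 < 10 -- violated!
Step 2: Constraint must be active: 5*x = 10
x* = 10/5 = 2.0
lambda = (2*4*2.0 - 1)/5 = 3.0
Step 3: Compute optimal value.
f(x*) = 4*2.0^2 - 1*2.0 = 14.0


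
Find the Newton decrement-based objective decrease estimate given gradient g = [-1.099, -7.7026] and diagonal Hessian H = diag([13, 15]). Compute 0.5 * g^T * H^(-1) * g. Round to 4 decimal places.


Step 1: H is diagonal, so H^(-1) * g = [-0.0845, -0.5135].
Step 2: g^T H^(-1) g = sum_i g_i^2 / H_ii
  = (-1.099)^2/13 + (-7.7026)^2/15
  = 0.0929 + 3.9553 = 4.0482
Step 3: Objective decrease = 0.5 * g^T H^(-1) g = 2.0241


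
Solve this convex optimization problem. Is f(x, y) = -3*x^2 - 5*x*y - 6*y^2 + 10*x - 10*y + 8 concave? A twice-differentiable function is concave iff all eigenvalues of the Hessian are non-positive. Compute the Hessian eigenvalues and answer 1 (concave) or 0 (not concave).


The Hessian of f(x,y) = -3*x^2 - 5*x*y - 6*y^2 + 10*x - 10*y + 8 is:
H = [[-6, -5], [-5, -12]]
Trace = -6 - 12 = -18
Determinant = -6*-12 - (-5)^2 = 47
Discriminant = (-18)^2 - 4*47 = 136.0
Eigenvalues: lambda_1 = -14.831, lambda_2 = -3.169
The function is concave.

1


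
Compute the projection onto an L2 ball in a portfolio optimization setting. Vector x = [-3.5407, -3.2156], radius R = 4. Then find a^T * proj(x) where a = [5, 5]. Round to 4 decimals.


Step 1: Compute ||x|| (intermediates to 6 decimals).
||x|| = sqrt((-3.5407)^2 + (-3.2156)^2) = 4.782953
Step 2: Project.
Since ||x|| > R, scale = R/||x|| = 4/4.782953 = 0.836303, proj(x) = scale * x
proj(x) = [-2.961098, -2.689216]
Step 3: Dot product.
a^T * proj(x) = 5*(-2.961098) + 5*(-2.689216) = -28.2516


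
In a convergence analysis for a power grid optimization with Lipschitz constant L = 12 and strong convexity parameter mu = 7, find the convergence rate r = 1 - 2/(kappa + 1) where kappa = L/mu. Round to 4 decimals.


Step 1: Compute the condition number.
kappa = L/mu = 12/7 = 1.7143
Step 2: Compute the convergence rate.
r = 1 - 2/(kappa + 1) = 1 - 2*mu/(L + mu) = (L - mu)/(L + mu) = 5/19 = 0.2632


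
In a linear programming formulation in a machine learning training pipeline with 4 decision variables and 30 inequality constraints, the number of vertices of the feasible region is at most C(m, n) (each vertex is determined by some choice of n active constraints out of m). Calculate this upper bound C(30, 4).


Each vertex corresponds to some choice of n active constraints out of m, so the number of vertices is at most C(m, n) = m! / (n!(m-n)!).
m = 30, n = 4
Numerator: 30 * 29 * 28 * 27
Denominator: 4! = 24
C(30, 4) = 27405


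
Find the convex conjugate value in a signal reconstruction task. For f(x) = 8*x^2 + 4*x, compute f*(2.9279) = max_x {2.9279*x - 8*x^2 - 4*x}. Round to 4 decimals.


f*(y) = sup_x {y*x - a*x^2 - b*x} = sup_x {(y-b)*x - a*x^2}
FOC: (y - b) - 2a*x = 0 => x* = (y - b)/(2a)
x* = (2.9279 - 4)/(2*8) = -0.067
f*(2.9279) = (y-b)^2/(4a) = (2.9279 - 4)^2/(4*8)
= 1.1494/32 = 0.0359


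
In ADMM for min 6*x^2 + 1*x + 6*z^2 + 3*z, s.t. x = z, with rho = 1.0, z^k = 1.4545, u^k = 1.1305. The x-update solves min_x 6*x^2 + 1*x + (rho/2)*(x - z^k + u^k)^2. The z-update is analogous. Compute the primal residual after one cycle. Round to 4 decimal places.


ADMM iteration with rho = 1.0, z^k = 1.4545, u^k = 1.1305
Step 1: x-update.
Minimize 6*x^2 + 1*x + (1.0/2)*(x - 1.4545 + 1.1305)^2
FOC: (2*6 + 1.0)*x = -1 + 1.0*(1.4545 - 1.1305)
x^{k+1} = -0.052
Step 2: z-update.
Minimize 6*z^2 + 3*z + (1.0/2)*(-0.052 - z + 1.1305)^2
FOC: (2*6 + 1.0)*z = -3 + 1.0*(-0.052 + 1.1305)
z^{k+1} = -0.1478
Step 3: u-update.
u^{k+1} = 1.1305 - 0.052 + 0.1478 = 1.2263
Step 4: Primal residual = |-0.052 + 0.1478| = 0.0958


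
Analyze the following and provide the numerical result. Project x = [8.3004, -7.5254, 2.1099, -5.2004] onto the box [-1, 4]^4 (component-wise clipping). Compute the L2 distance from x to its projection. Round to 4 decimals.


Project each component onto [-1, 4].
clip(8.3004) = 4.0, clip(-7.5254) = -1.0, clip(2.1099) = 2.1099, clip(-5.2004) = -1.0
Projection = [4.0, -1.0, 2.1099, -1.0]
Squared diffs: [18.4934, 42.5808, 0.0, 17.6434]
Distance = sqrt(78.7176) = 8.8723


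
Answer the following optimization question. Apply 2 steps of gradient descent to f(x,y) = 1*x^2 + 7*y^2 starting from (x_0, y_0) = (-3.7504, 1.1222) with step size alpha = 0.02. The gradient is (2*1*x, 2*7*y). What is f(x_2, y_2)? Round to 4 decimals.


Gradient descent on f(x,y) = 1*x^2 + 7*y^2.
Starting point: (-3.7504, 1.1222), alpha = 0.02
Step 1: grad_x = 2*1*-3.7504 = -7.5008, grad_y = 2*7*1.1222 = 15.7108
  x_1 = -3.7504 - 0.02*-7.5008 = -3.6004
  y_1 = 1.1222 - 0.02*15.7108 = 0.808
Step 2: grad_x = 2*1*-3.6004 = -7.2008, grad_y = 2*7*0.808 = 11.3118
  x_2 = -3.6004 - 0.02*-7.2008 = -3.4564
  y_2 = 0.808 - 0.02*11.3118 = 0.5817
f(-3.4564, 0.5817) = 1*(-3.4564)^2 + 7*0.5817^2 = 14.3155


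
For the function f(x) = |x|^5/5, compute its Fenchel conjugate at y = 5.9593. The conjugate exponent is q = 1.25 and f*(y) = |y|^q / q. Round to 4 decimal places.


The conjugate exponent q satisfies 1/p + 1/q = 1.
p = 5, so q = 5/(5 - 1) = 1.25
|y|^q = 5.9593^1.25 = 9.311
f*(5.9593) = 9.311 / 1.25 = 7.4488


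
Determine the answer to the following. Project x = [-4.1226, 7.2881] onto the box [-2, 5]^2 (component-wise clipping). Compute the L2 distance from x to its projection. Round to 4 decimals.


Project each component onto [-2, 5].
clip(-4.1226) = -2.0, clip(7.2881) = 5.0
Projection = [-2.0, 5.0]
Squared diffs: [4.5054, 5.2354]
Distance = sqrt(9.7408) = 3.121


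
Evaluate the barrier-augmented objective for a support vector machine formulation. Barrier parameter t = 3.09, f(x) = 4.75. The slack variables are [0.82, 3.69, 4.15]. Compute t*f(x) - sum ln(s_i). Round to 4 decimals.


Step 1: Compute log-barrier.
ln values: [-0.1985, 1.3056, 1.4231]
phi = -(-0.1985 + 1.3056 + 1.4231) = -2.5303
Step 2: Compute augmented objective.
t*f(x) = 3.09*4.75 = 14.6775
Total = 14.6775 - 2.5303 = 12.1472


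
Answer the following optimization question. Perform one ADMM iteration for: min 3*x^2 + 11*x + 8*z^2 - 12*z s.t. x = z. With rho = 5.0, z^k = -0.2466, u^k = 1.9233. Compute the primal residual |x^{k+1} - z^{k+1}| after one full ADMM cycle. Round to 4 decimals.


ADMM iteration with rho = 5.0, z^k = -0.2466, u^k = 1.9233
Step 1: x-update.
Minimize 3*x^2 + 11*x + (5.0/2)*(x + 0.2466 + 1.9233)^2
FOC: (2*3 + 5.0)*x = -11 + 5.0*(-0.2466 - 1.9233)
x^{k+1} = -1.9863
Step 2: z-update.
Minimize 8*z^2 - 12*z + (5.0/2)*(-1.9863 - z + 1.9233)^2
FOC: (2*8 + 5.0)*z = 12 + 5.0*(-1.9863 + 1.9233)
z^{k+1} = 0.5564
Step 3: u-update.
u^{k+1} = 1.9233 - 1.9863 - 0.5564 = -0.6194
Step 4: Primal residual = |-1.9863 - 0.5564| = 2.5427


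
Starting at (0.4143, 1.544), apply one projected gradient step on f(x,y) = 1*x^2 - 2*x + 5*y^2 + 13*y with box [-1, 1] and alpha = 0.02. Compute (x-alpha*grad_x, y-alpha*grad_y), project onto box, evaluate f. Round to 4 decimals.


Step 1: Compute gradient at (0.4143, 1.544).
grad_x = 2*1*0.4143 - 2 = -1.1714
grad_y = 2*5*1.544 + 13 = 28.44
Step 2: Gradient step.
x_raw = 0.4143 - 0.02*-1.1714 = 0.4377
y_raw = 1.544 - 0.02*28.44 = 0.9752
Step 3: Project onto [-1, 1].
x_proj = clip(0.4377) = 0.4377
y_proj = clip(0.9752) = 0.9752
Step 4: Evaluate f.
f(0.4377, 0.9752) = 16.7488


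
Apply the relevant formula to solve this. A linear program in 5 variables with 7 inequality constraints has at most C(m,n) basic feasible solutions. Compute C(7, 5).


Each vertex corresponds to some choice of n active constraints out of m, so the number of vertices is at most C(m, n) = m! / (n!(m-n)!).
m = 7, n = 5
Numerator: 7 * 6 * 5 * 4 * 3
Denominator: 5! = 120
C(7, 5) = 21


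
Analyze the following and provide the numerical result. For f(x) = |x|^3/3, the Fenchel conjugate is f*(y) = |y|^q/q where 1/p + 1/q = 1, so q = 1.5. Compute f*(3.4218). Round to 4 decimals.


The conjugate exponent q satisfies 1/p + 1/q = 1.
p = 3, so q = 3/(3 - 1) = 1.5
|y|^q = 3.4218^1.5 = 6.3297
f*(3.4218) = 6.3297 / 1.5 = 4.2198


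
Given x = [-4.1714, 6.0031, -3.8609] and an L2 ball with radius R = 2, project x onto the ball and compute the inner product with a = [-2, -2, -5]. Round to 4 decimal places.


Step 1: Compute ||x|| (intermediates to 6 decimals).
||x|| = sqrt((-4.1714)^2 + 6.0031^2 + (-3.8609)^2) = 8.267063
Step 2: Project.
Since ||x|| > R, scale = R/||x|| = 2/8.267063 = 0.241924, proj(x) = scale * x
proj(x) = [-1.009162, 1.452294, -0.934044]
Step 3: Dot product.
a^T * proj(x) = -2*(-1.009162) - 2*1.452294 - 5*(-0.934044) = 3.784


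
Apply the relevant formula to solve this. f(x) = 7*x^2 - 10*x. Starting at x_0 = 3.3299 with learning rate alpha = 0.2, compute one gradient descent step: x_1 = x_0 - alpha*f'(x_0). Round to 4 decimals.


We compute the gradient at x_0 and apply the update.
f'(x) = 14*x - 10
f'(3.3299) = 14*3.3299 - 10 = 36.6186
x_1 = 3.3299 - 0.2*36.6186 = -3.9938


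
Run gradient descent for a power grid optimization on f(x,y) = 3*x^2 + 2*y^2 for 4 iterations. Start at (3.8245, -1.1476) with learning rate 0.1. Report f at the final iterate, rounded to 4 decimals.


Gradient descent on f(x,y) = 3*x^2 + 2*y^2.
Starting point: (3.8245, -1.1476), alpha = 0.1
Step 1: grad_x = 2*3*3.8245 = 22.947, grad_y = 2*2*-1.1476 = -4.5904
  x_1 = 3.8245 - 0.1*22.947 = 1.5298
  y_1 = -1.1476 - 0.1*-4.5904 = -0.6886
Step 2: grad_x = 2*3*1.5298 = 9.1788, grad_y = 2*2*-0.6886 = -2.7542
  x_2 = 1.5298 - 0.1*9.1788 = 0.6119
  y_2 = -0.6886 - 0.1*-2.7542 = -0.4131
Step 3: grad_x = 2*3*0.6119 = 3.6715, grad_y = 2*2*-0.4131 = -1.6525
  x_3 = 0.6119 - 0.1*3.6715 = 0.2448
  y_3 = -0.4131 - 0.1*-1.6525 = -0.2479
Step 4: grad_x = 2*3*0.2448 = 1.4686, grad_y = 2*2*-0.2479 = -0.9915
  x_4 = 0.2448 - 0.1*1.4686 = 0.0979
  y_4 = -0.2479 - 0.1*-0.9915 = -0.1487
f(0.0979, -0.1487) = 3*0.0979^2 + 2*(-0.1487)^2 = 0.073


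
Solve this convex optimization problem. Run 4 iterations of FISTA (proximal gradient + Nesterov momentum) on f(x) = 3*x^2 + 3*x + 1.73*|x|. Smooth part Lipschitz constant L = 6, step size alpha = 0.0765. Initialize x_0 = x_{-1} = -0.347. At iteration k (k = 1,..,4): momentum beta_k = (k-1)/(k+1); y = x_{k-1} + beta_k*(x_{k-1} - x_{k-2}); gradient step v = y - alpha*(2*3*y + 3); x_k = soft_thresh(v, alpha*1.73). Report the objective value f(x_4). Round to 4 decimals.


FISTA on f(x) = 3*x^2 + 3*x + 1.73*|x|
L = 6, alpha = 0.0765
Iteration 1: beta = 0.0, y = -0.347 + 0.0*(-0.347 + 0.347) = -0.347
  grad(y) = 0.918, v = y - alpha*grad = -0.4172
  prox(v) = soft_thresh(-0.4172, 0.1323) = -0.2849
Iteration 2: beta = 0.3333, y = -0.2849 + 0.3333*(-0.2849 + 0.347) = -0.2642
  grad(y) = 1.4149, v = y - alpha*grad = -0.3724
  prox(v) = soft_thresh(-0.3724, 0.1323) = -0.2401
Iteration 3: beta = 0.5, y = -0.2401 + 0.5*(-0.2401 + 0.2849) = -0.2177
  grad(y) = 1.694, v = y - alpha*grad = -0.3473
  prox(v) = soft_thresh(-0.3473, 0.1323) = -0.2149
Iteration 4: beta = 0.6, y = -0.2149 + 0.6*(-0.2149 + 0.2401) = -0.1998
  grad(y) = 1.8011, v = y - alpha*grad = -0.3376
  prox(v) = soft_thresh(-0.3376, 0.1323) = -0.2053
f(x_4) = 3*(-0.2053)^2 + 3*(-0.2053) + 1.73*|-0.2053| = -0.1343


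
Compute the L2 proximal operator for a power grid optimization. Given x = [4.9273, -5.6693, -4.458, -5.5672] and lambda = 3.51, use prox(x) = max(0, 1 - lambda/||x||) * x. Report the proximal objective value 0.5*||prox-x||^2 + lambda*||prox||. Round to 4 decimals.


Step 1: Compute ||x||.
||x|| = 10.3579
Step 2: Compute scaling factor.
scale = max(0, 1 - 3.51/10.3579) = 0.6611
Step 3: prox(x) = [3.2576, -3.7481, -2.9473, -3.6806]
||prox(x)|| = 6.8479
Step 4: Proximal objective.
0.5*||prox-x||^2 = 6.1601
lambda*||prox|| = 24.0361
Total = 30.1963


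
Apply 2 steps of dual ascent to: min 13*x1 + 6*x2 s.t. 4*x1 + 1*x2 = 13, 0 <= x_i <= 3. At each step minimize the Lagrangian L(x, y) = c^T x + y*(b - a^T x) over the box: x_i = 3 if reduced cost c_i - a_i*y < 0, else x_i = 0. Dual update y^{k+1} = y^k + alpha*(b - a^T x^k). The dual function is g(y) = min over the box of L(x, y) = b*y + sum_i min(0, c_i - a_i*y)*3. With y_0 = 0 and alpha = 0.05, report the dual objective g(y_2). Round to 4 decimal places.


Dual ascent for LP: min 13*x1 + 6*x2, 4*x1 + 1*x2 = 13, 0 <= x_i <= 3
Step 1: y^k = 0.0, reduced costs: (13.0, 6.0)
  x^k = (0.0, 0.0), subgradient = b - a^T x = 13.0
  y^{k+1} = 0.0 + 0.05*13.0 = 0.65
Step 2: y^k = 0.65, reduced costs: (10.4, 5.35)
  x^k = (0.0, 0.0), subgradient = b - a^T x = 13.0
  y^{k+1} = 0.65 + 0.05*13.0 = 1.3
Dual objective at y_2 = 1.3: reduced costs (7.8, 4.7), box minimizer x = (0.0, 0.0)
g(y_2) = b*y + (c1 - a1*y)*x1 + (c2 - a2*y)*x2 = 13*1.3 + 7.8*0.0 + 4.7*0.0 = 16.9 + 0.0 + 0.0 = 16.9


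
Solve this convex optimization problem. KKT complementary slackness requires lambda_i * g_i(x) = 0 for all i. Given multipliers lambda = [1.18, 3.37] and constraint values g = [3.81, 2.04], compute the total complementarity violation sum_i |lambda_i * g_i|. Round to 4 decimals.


KKT complementary slackness check:
lambda_1 * g_1 = 1.18 * 3.81 = 4.4958
lambda_2 * g_2 = 3.37 * 2.04 = 6.8748
Total violation = 4.4958 + 6.8748 = 11.3706


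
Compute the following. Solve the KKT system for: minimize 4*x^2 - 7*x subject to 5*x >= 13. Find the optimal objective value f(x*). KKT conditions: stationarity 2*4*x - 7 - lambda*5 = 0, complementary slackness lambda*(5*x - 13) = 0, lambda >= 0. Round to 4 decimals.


Step 1: Try lambda = 0 (constraint inactive).
x_unc = 7/(2*4) = 0.875
Check: 5*0.875 = 4.375 < 13 -- violated!
Step 2: Constraint must be active: 5*x = 13
x* = 13/5 = 2.6
lambda = (2*4*2.6 - 7)/5 = 2.76
Step 3: Compute optimal value.
f(x*) = 4*2.6^2 - 7*2.6 = 8.84


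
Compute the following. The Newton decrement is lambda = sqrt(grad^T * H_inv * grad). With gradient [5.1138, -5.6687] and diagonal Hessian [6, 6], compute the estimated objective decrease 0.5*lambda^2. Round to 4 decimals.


Step 1: H is diagonal, so H^(-1) * g = [0.8523, -0.9448].
Step 2: g^T H^(-1) g = sum_i g_i^2 / H_ii
  = (5.1138)^2/6 + (-5.6687)^2/6
  = 4.3585 + 5.3557 = 9.7142
Step 3: Objective decrease = 0.5 * g^T H^(-1) g = 4.8571


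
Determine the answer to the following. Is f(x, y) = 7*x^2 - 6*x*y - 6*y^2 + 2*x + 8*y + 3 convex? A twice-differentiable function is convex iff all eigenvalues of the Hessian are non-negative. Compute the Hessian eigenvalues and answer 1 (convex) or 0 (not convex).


The Hessian of f(x,y) = 7*x^2 - 6*x*y - 6*y^2 + 2*x + 8*y + 3 is:
H = [[14, -6], [-6, -12]]
Trace = 14 - 12 = 2
Determinant = 14*-12 - (-6)^2 = -204
Discriminant = (2)^2 - 4*-204 = 820.0
Eigenvalues: lambda_1 = -13.3178, lambda_2 = 15.3178
The function is not convex.

0


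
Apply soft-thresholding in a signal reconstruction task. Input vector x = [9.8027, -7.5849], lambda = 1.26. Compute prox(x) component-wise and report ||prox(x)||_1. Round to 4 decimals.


Soft-thresholding with lambda = 1.26:
prox(9.8027) = sign(9.8027)*max(|9.8027| - 1.26, 0) = 8.5427
prox(-7.5849) = sign(-7.5849)*max(|-7.5849| - 1.26, 0) = -6.3249
prox(x) = [8.5427, -6.3249]
||prox(x)||_1 = 8.5427 + 6.3249 = 14.8676


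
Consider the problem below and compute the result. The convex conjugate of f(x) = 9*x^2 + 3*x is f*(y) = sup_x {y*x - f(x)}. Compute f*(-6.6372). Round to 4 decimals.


f*(y) = sup_x {y*x - a*x^2 - b*x} = sup_x {(y-b)*x - a*x^2}
FOC: (y - b) - 2a*x = 0 => x* = (y - b)/(2a)
x* = (-6.6372 - 3)/(2*9) = -0.5354
f*(-6.6372) = (y-b)^2/(4a) = (-6.6372 - 3)^2/(4*9)
= 92.8756/36 = 2.5799


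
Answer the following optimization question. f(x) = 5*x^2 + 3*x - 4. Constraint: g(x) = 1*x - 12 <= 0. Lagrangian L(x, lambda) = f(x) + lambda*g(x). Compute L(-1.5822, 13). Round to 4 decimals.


Step 1: Evaluate f(x).
f(-1.5822) = 5*(-1.5822)^2 + 3*(-1.5822) - 4 = 3.7702
Step 2: Evaluate g(x).
g(-1.5822) = 1*-1.5822 - 12 = -13.5822
Step 3: Compute Lagrangian.
L = 3.7702 + 13*-13.5822 = -172.7984


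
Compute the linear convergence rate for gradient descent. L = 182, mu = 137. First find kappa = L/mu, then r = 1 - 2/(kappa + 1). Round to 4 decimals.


Step 1: Compute the condition number.
kappa = L/mu = 182/137 = 1.3285
Step 2: Compute the convergence rate.
r = 1 - 2/(kappa + 1) = 1 - 2*mu/(L + mu) = (L - mu)/(L + mu) = 45/319 = 0.1411


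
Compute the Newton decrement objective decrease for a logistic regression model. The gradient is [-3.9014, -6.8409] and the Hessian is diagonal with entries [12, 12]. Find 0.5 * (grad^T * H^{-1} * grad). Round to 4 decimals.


Step 1: H is diagonal, so H^(-1) * g = [-0.3251, -0.5701].
Step 2: g^T H^(-1) g = sum_i g_i^2 / H_ii
  = (-3.9014)^2/12 + (-6.8409)^2/12
  = 1.2684 + 3.8998 = 5.1682
Step 3: Objective decrease = 0.5 * g^T H^(-1) g = 2.5841


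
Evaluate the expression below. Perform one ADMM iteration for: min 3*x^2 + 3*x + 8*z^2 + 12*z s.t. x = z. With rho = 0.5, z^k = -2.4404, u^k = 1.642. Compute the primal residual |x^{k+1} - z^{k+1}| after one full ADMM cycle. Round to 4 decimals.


ADMM iteration with rho = 0.5, z^k = -2.4404, u^k = 1.642
Step 1: x-update.
Minimize 3*x^2 + 3*x + (0.5/2)*(x + 2.4404 + 1.642)^2
FOC: (2*3 + 0.5)*x = -3 + 0.5*(-2.4404 - 1.642)
x^{k+1} = -0.7756
Step 2: z-update.
Minimize 8*z^2 + 12*z + (0.5/2)*(-0.7756 - z + 1.642)^2
FOC: (2*8 + 0.5)*z = -12 + 0.5*(-0.7756 + 1.642)
z^{k+1} = -0.701
Step 3: u-update.
u^{k+1} = 1.642 - 0.7756 + 0.701 = 1.5674
Step 4: Primal residual = |-0.7756 + 0.701| = 0.0746


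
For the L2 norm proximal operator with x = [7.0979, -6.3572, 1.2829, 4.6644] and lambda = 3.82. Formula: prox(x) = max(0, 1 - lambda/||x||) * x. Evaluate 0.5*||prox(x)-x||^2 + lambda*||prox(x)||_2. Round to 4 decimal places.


Step 1: Compute ||x||.
||x|| = 10.6863
Step 2: Compute scaling factor.
scale = max(0, 1 - 3.82/10.6863) = 0.6425
Step 3: prox(x) = [4.5606, -4.0847, 0.8243, 2.997]
||prox(x)|| = 6.8663
Step 4: Proximal objective.
0.5*||prox-x||^2 = 7.2962
lambda*||prox|| = 26.2293
Total = 33.5254


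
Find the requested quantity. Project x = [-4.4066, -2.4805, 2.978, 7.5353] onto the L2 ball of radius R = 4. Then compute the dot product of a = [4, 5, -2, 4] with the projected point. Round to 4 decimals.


Step 1: Compute ||x|| (intermediates to 6 decimals).
||x|| = sqrt((-4.4066)^2 + (-2.4805)^2 + 2.978^2 + 7.5353^2) = 9.550928
Step 2: Project.
Since ||x|| > R, scale = R/||x|| = 4/9.550928 = 0.418807, proj(x) = scale * x
proj(x) = [-1.845515, -1.038851, 1.247207, 3.155836]
Step 3: Dot product.
a^T * proj(x) = 4*(-1.845515) + 5*(-1.038851) - 2*1.247207 + 4*3.155836 = -2.4474


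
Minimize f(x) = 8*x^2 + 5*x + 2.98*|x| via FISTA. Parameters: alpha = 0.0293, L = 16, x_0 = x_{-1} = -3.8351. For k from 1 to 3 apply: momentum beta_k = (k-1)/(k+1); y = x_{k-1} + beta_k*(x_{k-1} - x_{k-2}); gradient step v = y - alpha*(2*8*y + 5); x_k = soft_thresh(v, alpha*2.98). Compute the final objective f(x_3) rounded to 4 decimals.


FISTA on f(x) = 8*x^2 + 5*x + 2.98*|x|
L = 16, alpha = 0.0293
Iteration 1: beta = 0.0, y = -3.8351 + 0.0*(-3.8351 + 3.8351) = -3.8351
  grad(y) = -56.3616, v = y - alpha*grad = -2.1837
  prox(v) = soft_thresh(-2.1837, 0.0873) = -2.0964
Iteration 2: beta = 0.3333, y = -2.0964 + 0.3333*(-2.0964 + 3.8351) = -1.5168
  grad(y) = -19.2691, v = y - alpha*grad = -0.9522
  prox(v) = soft_thresh(-0.9522, 0.0873) = -0.8649
Iteration 3: beta = 0.5, y = -0.8649 + 0.5*(-0.8649 + 2.0964) = -0.2492
  grad(y) = 1.013, v = y - alpha*grad = -0.2789
  prox(v) = soft_thresh(-0.2789, 0.0873) = -0.1916
f(x_3) = 8*(-0.1916)^2 + 5*(-0.1916) + 2.98*|-0.1916| = -0.0934


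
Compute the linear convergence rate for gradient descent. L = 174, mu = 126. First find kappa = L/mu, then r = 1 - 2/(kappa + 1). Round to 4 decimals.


Step 1: Compute the condition number.
kappa = L/mu = 174/126 = 1.381
Step 2: Compute the convergence rate.
r = 1 - 2/(kappa + 1) = 1 - 2*mu/(L + mu) = (L - mu)/(L + mu) = 48/300 = 0.16


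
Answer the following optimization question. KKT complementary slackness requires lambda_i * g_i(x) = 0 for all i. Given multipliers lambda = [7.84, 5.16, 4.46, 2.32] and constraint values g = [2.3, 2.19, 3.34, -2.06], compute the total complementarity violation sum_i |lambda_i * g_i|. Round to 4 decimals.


KKT complementary slackness check:
lambda_1 * g_1 = 7.84 * 2.3 = 18.032
lambda_2 * g_2 = 5.16 * 2.19 = 11.3004
lambda_3 * g_3 = 4.46 * 3.34 = 14.8964
lambda_4 * g_4 = 2.32 * -2.06 = -4.7792
Total violation = 18.032 + 11.3004 + 14.8964 + 4.7792 = 49.008


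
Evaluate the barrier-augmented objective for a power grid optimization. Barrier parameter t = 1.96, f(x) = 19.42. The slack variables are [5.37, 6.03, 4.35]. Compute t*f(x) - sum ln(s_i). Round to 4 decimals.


Step 1: Compute log-barrier.
ln values: [1.6808, 1.7967, 1.4702]
phi = -(1.6808 + 1.7967 + 1.4702) = -4.9478
Step 2: Compute augmented objective.
t*f(x) = 1.96*19.42 = 38.0632
Total = 38.0632 - 4.9478 = 33.1154
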